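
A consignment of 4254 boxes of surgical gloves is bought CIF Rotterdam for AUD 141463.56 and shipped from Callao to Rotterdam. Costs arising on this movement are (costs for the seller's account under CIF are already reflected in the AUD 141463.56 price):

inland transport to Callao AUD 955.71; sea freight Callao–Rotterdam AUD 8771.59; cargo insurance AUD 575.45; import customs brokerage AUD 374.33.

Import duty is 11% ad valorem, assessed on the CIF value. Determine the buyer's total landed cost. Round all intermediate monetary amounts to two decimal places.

Total landed cost: AUD 157398.88

CIF: the seller pays costs through ocean freight and marine insurance to the destination port.
Already in the invoice (seller's account under CIF): inland to port, freight, insurance — exclude.
The CIF price already equals the CIF value: 141463.56
Import duty = 141463.56 × 11% = 15560.99
Buyer bears: brokerage 374.33 + duty 15560.99 = 15935.32
Landed cost = invoice 141463.56 + 15935.32 = 157398.88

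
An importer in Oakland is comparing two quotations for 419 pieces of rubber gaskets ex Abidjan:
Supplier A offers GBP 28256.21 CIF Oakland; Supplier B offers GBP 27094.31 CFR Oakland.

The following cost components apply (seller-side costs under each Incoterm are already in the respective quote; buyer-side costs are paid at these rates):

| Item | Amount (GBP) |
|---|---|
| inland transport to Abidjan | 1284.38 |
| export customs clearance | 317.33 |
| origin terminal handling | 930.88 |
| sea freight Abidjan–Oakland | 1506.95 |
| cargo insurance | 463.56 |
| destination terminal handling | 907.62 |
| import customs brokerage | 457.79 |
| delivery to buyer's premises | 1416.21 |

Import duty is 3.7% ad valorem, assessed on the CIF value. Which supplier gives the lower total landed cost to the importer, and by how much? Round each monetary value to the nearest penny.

Supplier A (CIF):
The CIF price already equals the CIF value: 28256.21
Import duty = 28256.21 × 3.7% = 1045.48
Buyer bears (A): 907.62 + 457.79 + 1416.21 = 2781.62
Landed cost (A) = invoice 28256.21 + 2781.62 + duty 1045.48 = 32083.31
Supplier B (CFR):
CIF value = CFR price + insurance = 27094.31 + 463.56 = 27557.87
Import duty = 27557.87 × 3.7% = 1019.64
Buyer bears (B): 463.56 + 907.62 + 457.79 + 1416.21 = 3245.18
Landed cost (B) = invoice 27094.31 + 3245.18 + duty 1019.64 = 31359.13
Difference = |32083.31 − 31359.13| = 724.18

Supplier B is cheaper by GBP 724.18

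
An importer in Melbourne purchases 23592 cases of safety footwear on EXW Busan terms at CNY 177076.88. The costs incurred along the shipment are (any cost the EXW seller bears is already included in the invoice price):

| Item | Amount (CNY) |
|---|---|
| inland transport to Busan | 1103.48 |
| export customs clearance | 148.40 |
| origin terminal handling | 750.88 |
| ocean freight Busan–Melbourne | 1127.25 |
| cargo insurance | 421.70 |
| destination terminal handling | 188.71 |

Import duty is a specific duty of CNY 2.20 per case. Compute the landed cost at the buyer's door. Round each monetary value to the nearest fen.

Total landed cost: CNY 232719.70

EXW: the seller makes goods available at their premises; the buyer bears all onward costs.
CIF value = EXW price + inland to port + export clearance + origin terminal + freight + insurance = 177076.88 + 1103.48 + 148.40 + 750.88 + 1127.25 + 421.70 = 180628.59
Import duty = 23592 × 2.20 = 51902.40
Buyer bears: inland to port 1103.48 + export clearance 148.40 + origin terminal 750.88 + freight 1127.25 + insurance 421.70 + destination terminal 188.71 + duty 51902.40 = 55642.82
Landed cost = invoice 177076.88 + 55642.82 = 232719.70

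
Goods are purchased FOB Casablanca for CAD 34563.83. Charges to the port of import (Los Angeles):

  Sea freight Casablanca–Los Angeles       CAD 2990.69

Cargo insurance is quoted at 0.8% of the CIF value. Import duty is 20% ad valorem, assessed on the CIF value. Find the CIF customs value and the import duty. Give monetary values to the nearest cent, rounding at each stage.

Let C be the CIF value. C = FOB price + freight + 0.8% × C
C − 0.8% × C = 34563.83 + 2990.69
0.992 × C = 37554.52
C = 37554.52 / 0.992 = 37857.38
Insurance premium = 0.8% × 37857.38 = 302.86
Import duty = 37857.38 × 20% = 7571.48

CIF value: CAD 37857.38; import duty: CAD 7571.48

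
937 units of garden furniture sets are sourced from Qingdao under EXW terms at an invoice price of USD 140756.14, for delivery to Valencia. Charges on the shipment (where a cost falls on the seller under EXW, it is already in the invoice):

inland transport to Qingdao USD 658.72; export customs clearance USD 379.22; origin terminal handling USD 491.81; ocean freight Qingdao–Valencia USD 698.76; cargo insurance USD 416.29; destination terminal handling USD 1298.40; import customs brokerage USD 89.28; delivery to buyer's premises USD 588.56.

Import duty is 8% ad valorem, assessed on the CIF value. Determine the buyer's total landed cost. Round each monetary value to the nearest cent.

EXW: the seller makes goods available at their premises; the buyer bears all onward costs.
CIF value = EXW price + inland to port + export clearance + origin terminal + freight + insurance = 140756.14 + 658.72 + 379.22 + 491.81 + 698.76 + 416.29 = 143400.94
Import duty = 143400.94 × 8% = 11472.08
Buyer bears: inland to port 658.72 + export clearance 379.22 + origin terminal 491.81 + freight 698.76 + insurance 416.29 + destination terminal 1298.40 + brokerage 89.28 + delivery 588.56 + duty 11472.08 = 16093.12
Landed cost = invoice 140756.14 + 16093.12 = 156849.26

Total landed cost: USD 156849.26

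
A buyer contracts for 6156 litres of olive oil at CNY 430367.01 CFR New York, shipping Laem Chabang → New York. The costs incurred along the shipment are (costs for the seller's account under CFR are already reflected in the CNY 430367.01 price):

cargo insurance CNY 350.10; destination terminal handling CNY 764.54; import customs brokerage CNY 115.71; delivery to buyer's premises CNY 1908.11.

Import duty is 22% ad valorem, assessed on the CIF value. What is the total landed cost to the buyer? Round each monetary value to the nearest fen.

CFR: the seller pays costs through ocean freight to the destination port, but not insurance.
CIF value = CFR price + insurance = 430367.01 + 350.10 = 430717.11
Import duty = 430717.11 × 22% = 94757.76
Buyer bears: insurance 350.10 + destination terminal 764.54 + brokerage 115.71 + delivery 1908.11 + duty 94757.76 = 97896.22
Landed cost = invoice 430367.01 + 97896.22 = 528263.23

Total landed cost: CNY 528263.23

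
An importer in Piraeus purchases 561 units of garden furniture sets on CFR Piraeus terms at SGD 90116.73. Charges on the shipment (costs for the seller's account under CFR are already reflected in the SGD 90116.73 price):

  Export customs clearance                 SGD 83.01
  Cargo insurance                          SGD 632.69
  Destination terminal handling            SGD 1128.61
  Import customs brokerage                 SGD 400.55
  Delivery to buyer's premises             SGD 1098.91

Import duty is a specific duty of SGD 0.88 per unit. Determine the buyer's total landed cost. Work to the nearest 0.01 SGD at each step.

Total landed cost: SGD 93871.17

CFR: the seller pays costs through ocean freight to the destination port, but not insurance.
Already in the invoice (seller's account under CFR): export clearance — exclude.
CIF value = CFR price + insurance = 90116.73 + 632.69 = 90749.42
Import duty = 561 × 0.88 = 493.68
Buyer bears: insurance 632.69 + destination terminal 1128.61 + brokerage 400.55 + delivery 1098.91 + duty 493.68 = 3754.44
Landed cost = invoice 90116.73 + 3754.44 = 93871.17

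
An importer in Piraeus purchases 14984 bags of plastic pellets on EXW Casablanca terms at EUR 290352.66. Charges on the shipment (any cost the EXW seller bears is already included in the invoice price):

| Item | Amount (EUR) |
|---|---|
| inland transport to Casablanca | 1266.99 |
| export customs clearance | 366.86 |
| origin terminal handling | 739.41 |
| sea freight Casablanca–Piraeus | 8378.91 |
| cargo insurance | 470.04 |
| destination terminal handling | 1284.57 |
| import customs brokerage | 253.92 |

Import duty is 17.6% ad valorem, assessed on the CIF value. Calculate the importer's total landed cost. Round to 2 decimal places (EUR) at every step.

Total landed cost: EUR 356190.54

EXW: the seller makes goods available at their premises; the buyer bears all onward costs.
CIF value = EXW price + inland to port + export clearance + origin terminal + freight + insurance = 290352.66 + 1266.99 + 366.86 + 739.41 + 8378.91 + 470.04 = 301574.87
Import duty = 301574.87 × 17.6% = 53077.18
Buyer bears: inland to port 1266.99 + export clearance 366.86 + origin terminal 739.41 + freight 8378.91 + insurance 470.04 + destination terminal 1284.57 + brokerage 253.92 + duty 53077.18 = 65837.88
Landed cost = invoice 290352.66 + 65837.88 = 356190.54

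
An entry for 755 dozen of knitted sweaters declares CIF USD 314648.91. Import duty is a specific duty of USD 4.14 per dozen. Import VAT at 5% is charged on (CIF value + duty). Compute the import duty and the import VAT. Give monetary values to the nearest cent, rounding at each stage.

Import duty = 755 × 4.14 = 3125.70
VAT base = CIF + duty = 314648.91 + 3125.70 = 317774.61
Import VAT = 317774.61 × 5% = 15888.73

Import duty: USD 3125.70; import VAT: USD 15888.73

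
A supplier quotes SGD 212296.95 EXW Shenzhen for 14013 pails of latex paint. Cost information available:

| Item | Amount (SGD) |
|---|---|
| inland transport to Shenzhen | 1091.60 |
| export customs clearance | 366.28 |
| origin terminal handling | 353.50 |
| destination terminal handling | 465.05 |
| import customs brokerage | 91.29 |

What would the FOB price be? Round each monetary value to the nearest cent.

Not relevant to the conversion: destination terminal, brokerage — on the buyer under both terms; not part of either seller's price.
From EXW to FOB, the seller additionally bears: inland to port, export clearance, origin terminal.
FOB price = 212296.95 + 1091.60 + 366.28 + 353.50 = 214108.33

FOB price: SGD 214108.33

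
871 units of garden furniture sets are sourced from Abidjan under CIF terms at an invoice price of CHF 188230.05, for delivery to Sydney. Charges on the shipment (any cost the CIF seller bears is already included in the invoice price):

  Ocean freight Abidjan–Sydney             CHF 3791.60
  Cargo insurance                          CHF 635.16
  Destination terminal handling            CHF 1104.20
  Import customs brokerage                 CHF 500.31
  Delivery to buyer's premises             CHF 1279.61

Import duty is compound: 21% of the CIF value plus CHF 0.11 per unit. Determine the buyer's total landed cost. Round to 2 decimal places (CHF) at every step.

CIF: the seller pays costs through ocean freight and marine insurance to the destination port.
Already in the invoice (seller's account under CIF): freight, insurance — exclude.
The CIF price already equals the CIF value: 188230.05
Ad valorem component: 188230.05 × 21% = 39528.31
Specific component: 871 × 0.11 = 95.81
Import duty = 39528.31 + 95.81 = 39624.12
Buyer bears: destination terminal 1104.20 + brokerage 500.31 + delivery 1279.61 + duty 39624.12 = 42508.24
Landed cost = invoice 188230.05 + 42508.24 = 230738.29

Total landed cost: CHF 230738.29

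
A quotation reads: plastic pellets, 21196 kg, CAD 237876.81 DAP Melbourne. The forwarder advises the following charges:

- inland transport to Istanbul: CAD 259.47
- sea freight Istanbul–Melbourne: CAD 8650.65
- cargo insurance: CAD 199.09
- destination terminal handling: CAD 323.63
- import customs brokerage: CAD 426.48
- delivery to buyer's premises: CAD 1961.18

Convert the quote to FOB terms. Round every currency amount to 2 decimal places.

FOB price: CAD 226742.26

Not relevant to the conversion: inland to port — on the seller under both DAP and FOB; already in the DAP price and stays in the FOB price. brokerage — on the buyer under both terms; not part of either seller's price.
From DAP to FOB, the seller no longer bears: freight, insurance, destination terminal, delivery.
FOB price = 237876.81 − 8650.65 − 199.09 − 323.63 − 1961.18 = 226742.26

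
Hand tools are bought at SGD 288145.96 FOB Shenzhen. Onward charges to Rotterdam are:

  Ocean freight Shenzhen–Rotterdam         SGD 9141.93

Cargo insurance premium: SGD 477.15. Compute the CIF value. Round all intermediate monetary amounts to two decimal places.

CIF value: SGD 297765.04

CIF = FOB price + freight + insurance
CIF = 288145.96 + 9141.93 + 477.15 = 297765.04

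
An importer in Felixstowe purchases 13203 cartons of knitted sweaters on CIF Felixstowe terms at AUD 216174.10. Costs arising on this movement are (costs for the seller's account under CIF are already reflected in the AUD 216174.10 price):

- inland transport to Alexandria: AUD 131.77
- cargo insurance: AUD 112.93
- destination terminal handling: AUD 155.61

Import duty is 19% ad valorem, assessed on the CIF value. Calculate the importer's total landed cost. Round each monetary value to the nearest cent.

Total landed cost: AUD 257402.79

CIF: the seller pays costs through ocean freight and marine insurance to the destination port.
Already in the invoice (seller's account under CIF): inland to port, insurance — exclude.
The CIF price already equals the CIF value: 216174.10
Import duty = 216174.10 × 19% = 41073.08
Buyer bears: destination terminal 155.61 + duty 41073.08 = 41228.69
Landed cost = invoice 216174.10 + 41228.69 = 257402.79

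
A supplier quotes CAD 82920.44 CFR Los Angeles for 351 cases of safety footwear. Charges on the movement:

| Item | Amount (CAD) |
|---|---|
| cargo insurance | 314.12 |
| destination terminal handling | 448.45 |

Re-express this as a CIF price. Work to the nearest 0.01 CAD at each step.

Not relevant to the conversion: destination terminal — on the buyer under both terms; not part of either seller's price.
From CFR to CIF, the seller additionally bears: insurance.
CIF price = 82920.44 + 314.12 = 83234.56

CIF price: CAD 83234.56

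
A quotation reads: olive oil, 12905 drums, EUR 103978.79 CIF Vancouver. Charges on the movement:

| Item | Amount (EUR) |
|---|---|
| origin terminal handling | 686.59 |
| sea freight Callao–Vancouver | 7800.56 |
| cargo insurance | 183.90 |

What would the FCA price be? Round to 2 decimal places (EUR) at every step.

From CIF to FCA, the seller no longer bears: origin terminal, freight, insurance.
FCA price = 103978.79 − 686.59 − 7800.56 − 183.90 = 95307.74

FCA price: EUR 95307.74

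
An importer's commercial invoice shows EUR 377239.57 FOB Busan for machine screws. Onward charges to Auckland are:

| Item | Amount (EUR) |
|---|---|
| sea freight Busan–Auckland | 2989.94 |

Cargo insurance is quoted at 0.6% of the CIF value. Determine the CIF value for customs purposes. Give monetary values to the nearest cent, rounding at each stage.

Let C be the CIF value. C = FOB price + freight + 0.6% × C
C − 0.6% × C = 377239.57 + 2989.94
0.994 × C = 380229.51
C = 380229.51 / 0.994 = 382524.66
Insurance premium = 0.6% × 382524.66 = 2295.15

CIF value: EUR 382524.66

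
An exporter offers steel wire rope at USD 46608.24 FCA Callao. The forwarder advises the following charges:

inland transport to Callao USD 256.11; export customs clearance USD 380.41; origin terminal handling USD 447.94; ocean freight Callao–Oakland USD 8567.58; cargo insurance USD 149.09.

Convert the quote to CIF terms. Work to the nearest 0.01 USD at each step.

CIF price: USD 55772.85

Not relevant to the conversion: inland to port, export clearance — on the seller under both FCA and CIF; already in the FCA price and stays in the CIF price.
From FCA to CIF, the seller additionally bears: origin terminal, freight, insurance.
CIF price = 46608.24 + 447.94 + 8567.58 + 149.09 = 55772.85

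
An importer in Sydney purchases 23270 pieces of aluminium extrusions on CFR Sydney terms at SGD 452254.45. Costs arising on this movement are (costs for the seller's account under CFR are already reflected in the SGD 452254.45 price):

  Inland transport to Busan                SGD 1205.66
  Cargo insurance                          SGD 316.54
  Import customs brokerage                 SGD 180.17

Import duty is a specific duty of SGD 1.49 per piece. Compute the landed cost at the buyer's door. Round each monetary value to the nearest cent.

CFR: the seller pays costs through ocean freight to the destination port, but not insurance.
Already in the invoice (seller's account under CFR): inland to port — exclude.
CIF value = CFR price + insurance = 452254.45 + 316.54 = 452570.99
Import duty = 23270 × 1.49 = 34672.30
Buyer bears: insurance 316.54 + brokerage 180.17 + duty 34672.30 = 35169.01
Landed cost = invoice 452254.45 + 35169.01 = 487423.46

Total landed cost: SGD 487423.46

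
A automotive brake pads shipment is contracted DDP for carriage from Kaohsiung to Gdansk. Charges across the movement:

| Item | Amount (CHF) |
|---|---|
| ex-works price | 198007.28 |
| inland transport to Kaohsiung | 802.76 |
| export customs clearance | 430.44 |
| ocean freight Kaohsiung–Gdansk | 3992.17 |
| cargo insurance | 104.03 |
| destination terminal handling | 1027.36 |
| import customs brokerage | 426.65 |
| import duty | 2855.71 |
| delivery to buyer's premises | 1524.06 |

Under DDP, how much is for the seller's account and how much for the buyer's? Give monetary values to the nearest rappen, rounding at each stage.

DDP: the seller bears all costs including import duty.
Seller's account: goods 198007.28 + inland to port 802.76 + export clearance 430.44 + freight 3992.17 + insurance 104.03 + destination terminal 1027.36 + brokerage 426.65 + duty 2855.71 + delivery 1524.06 = 209170.46
Buyer's account: 0.00

Seller: CHF 209170.46; buyer: CHF 0.00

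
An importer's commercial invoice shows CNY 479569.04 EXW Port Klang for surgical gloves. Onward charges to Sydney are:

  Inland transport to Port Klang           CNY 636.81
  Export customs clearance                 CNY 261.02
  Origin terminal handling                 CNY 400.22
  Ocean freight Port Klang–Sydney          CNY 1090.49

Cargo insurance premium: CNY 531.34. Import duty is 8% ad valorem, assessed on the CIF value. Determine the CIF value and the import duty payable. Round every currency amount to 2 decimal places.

CIF value: CNY 482488.92; import duty: CNY 38599.11

CIF = EXW price + pre-shipment costs + freight + insurance
CIF = 479569.04 + 636.81 + 261.02 + 400.22 + 1090.49 + 531.34 = 482488.92
Import duty = 482488.92 × 8% = 38599.11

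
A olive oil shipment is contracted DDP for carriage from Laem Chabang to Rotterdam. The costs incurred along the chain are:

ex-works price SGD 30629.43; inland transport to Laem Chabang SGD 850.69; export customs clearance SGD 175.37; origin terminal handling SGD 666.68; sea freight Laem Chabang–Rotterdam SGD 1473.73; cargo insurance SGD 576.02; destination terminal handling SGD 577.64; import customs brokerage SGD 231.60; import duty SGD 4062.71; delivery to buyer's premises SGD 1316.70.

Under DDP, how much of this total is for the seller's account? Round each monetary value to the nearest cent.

DDP: the seller bears all costs including import duty.
Seller's account: goods 30629.43 + inland to port 850.69 + export clearance 175.37 + origin terminal 666.68 + freight 1473.73 + insurance 576.02 + destination terminal 577.64 + brokerage 231.60 + duty 4062.71 + delivery 1316.70 = 40560.57
Buyer's account: 0.00

Seller's account: SGD 40560.57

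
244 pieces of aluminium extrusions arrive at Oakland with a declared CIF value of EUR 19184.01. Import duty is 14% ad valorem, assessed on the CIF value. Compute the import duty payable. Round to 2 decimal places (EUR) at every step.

Import duty = 19184.01 × 14% = 2685.76

Import duty: EUR 2685.76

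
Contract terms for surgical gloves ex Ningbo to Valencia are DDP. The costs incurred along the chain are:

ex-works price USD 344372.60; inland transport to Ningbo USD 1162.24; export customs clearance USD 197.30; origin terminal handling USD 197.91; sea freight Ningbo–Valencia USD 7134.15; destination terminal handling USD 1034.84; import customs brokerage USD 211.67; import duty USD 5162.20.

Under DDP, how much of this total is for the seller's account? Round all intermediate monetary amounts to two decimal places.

Seller's account: USD 359472.91

DDP: the seller bears all costs including import duty.
Seller's account: goods 344372.60 + inland to port 1162.24 + export clearance 197.30 + origin terminal 197.91 + freight 7134.15 + destination terminal 1034.84 + brokerage 211.67 + duty 5162.20 = 359472.91
Buyer's account: 0.00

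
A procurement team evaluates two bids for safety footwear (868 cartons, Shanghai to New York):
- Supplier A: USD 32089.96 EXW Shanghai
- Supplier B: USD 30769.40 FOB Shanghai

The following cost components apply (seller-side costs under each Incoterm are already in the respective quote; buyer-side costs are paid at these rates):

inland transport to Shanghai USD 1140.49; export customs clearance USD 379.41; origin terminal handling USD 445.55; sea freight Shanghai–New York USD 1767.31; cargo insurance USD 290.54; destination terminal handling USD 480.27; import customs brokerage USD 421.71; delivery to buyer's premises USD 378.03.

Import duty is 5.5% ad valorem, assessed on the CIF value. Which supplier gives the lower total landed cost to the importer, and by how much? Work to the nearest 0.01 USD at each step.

Supplier B is cheaper by USD 3466.74

Supplier A (EXW):
CIF value = EXW price + inland to port + export clearance + origin terminal + freight + insurance = 32089.96 + 1140.49 + 379.41 + 445.55 + 1767.31 + 290.54 = 36113.26
Import duty = 36113.26 × 5.5% = 1986.23
Buyer bears (A): 1140.49 + 379.41 + 445.55 + 1767.31 + 290.54 + 480.27 + 421.71 + 378.03 = 5303.31
Landed cost (A) = invoice 32089.96 + 5303.31 + duty 1986.23 = 39379.50
Supplier B (FOB):
CIF value = FOB price + freight + insurance = 30769.40 + 1767.31 + 290.54 = 32827.25
Import duty = 32827.25 × 5.5% = 1805.50
Buyer bears (B): 1767.31 + 290.54 + 480.27 + 421.71 + 378.03 = 3337.86
Landed cost (B) = invoice 30769.40 + 3337.86 + duty 1805.50 = 35912.76
Difference = |39379.50 − 35912.76| = 3466.74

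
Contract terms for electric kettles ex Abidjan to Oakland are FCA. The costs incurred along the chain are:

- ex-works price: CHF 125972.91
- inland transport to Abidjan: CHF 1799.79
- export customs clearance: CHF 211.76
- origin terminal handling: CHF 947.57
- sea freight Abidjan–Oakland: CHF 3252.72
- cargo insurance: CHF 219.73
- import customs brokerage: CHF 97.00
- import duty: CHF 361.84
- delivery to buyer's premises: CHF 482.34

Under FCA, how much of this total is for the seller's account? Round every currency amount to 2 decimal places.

FCA: the seller delivers export-cleared goods to the carrier; the buyer bears costs from that point.
Seller's account: goods 125972.91 + inland to port 1799.79 + export clearance 211.76 = 127984.46
Buyer's account: origin terminal 947.57 + freight 3252.72 + insurance 219.73 + brokerage 97.00 + duty 361.84 + delivery 482.34 = 5361.20

Seller's account: CHF 127984.46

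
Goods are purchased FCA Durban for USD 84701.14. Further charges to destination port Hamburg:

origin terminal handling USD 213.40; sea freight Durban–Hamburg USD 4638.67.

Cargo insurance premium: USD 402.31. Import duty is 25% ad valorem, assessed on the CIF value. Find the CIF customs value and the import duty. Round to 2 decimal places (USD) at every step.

CIF value: USD 89955.52; import duty: USD 22488.88

CIF = FCA price + pre-shipment costs + freight + insurance
CIF = 84701.14 + 213.40 + 4638.67 + 402.31 = 89955.52
Import duty = 89955.52 × 25% = 22488.88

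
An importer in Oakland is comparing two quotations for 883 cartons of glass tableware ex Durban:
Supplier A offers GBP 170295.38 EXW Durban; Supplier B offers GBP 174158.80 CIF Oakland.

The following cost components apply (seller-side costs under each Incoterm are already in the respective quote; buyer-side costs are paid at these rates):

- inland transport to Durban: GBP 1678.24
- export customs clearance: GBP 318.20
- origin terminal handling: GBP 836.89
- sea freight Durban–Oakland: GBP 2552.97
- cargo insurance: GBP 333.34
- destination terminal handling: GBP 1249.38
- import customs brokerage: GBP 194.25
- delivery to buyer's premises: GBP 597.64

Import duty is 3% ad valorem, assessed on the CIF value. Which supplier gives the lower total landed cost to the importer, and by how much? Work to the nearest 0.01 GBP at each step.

Supplier B is cheaper by GBP 1911.91

Supplier A (EXW):
CIF value = EXW price + inland to port + export clearance + origin terminal + freight + insurance = 170295.38 + 1678.24 + 318.20 + 836.89 + 2552.97 + 333.34 = 176015.02
Import duty = 176015.02 × 3% = 5280.45
Buyer bears (A): 1678.24 + 318.20 + 836.89 + 2552.97 + 333.34 + 1249.38 + 194.25 + 597.64 = 7760.91
Landed cost (A) = invoice 170295.38 + 7760.91 + duty 5280.45 = 183336.74
Supplier B (CIF):
The CIF price already equals the CIF value: 174158.80
Import duty = 174158.80 × 3% = 5224.76
Buyer bears (B): 1249.38 + 194.25 + 597.64 = 2041.27
Landed cost (B) = invoice 174158.80 + 2041.27 + duty 5224.76 = 181424.83
Difference = |183336.74 − 181424.83| = 1911.91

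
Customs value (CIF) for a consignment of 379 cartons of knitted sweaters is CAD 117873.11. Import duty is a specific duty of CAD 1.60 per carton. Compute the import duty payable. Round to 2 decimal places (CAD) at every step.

Import duty = 379 × 1.60 = 606.40

Import duty: CAD 606.40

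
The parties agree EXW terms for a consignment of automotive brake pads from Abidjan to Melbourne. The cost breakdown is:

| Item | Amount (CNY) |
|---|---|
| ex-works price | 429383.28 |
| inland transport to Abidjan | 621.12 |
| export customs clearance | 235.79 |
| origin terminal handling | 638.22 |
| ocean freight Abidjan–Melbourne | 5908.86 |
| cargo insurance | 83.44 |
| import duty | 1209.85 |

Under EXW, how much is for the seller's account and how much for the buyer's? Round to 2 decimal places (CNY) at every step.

EXW: the seller makes goods available at their premises; the buyer bears all onward costs.
Seller's account: goods 429383.28 = 429383.28
Buyer's account: inland to port 621.12 + export clearance 235.79 + origin terminal 638.22 + freight 5908.86 + insurance 83.44 + duty 1209.85 = 8697.28

Seller: CNY 429383.28; buyer: CNY 8697.28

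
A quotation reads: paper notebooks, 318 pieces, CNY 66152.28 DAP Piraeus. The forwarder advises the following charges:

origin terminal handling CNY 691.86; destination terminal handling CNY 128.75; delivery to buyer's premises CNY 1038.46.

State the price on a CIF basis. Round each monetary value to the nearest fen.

CIF price: CNY 64985.07

Not relevant to the conversion: origin terminal — on the seller under both DAP and CIF; already in the DAP price and stays in the CIF price.
From DAP to CIF, the seller no longer bears: destination terminal, delivery.
CIF price = 66152.28 − 128.75 − 1038.46 = 64985.07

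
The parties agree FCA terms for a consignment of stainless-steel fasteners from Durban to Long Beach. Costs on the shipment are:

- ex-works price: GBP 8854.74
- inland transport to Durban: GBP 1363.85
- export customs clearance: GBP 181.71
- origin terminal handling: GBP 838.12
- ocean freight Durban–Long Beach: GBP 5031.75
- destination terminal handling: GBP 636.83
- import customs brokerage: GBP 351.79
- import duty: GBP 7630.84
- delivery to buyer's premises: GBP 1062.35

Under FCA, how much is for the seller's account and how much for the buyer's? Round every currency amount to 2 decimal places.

Seller: GBP 10400.30; buyer: GBP 15551.68

FCA: the seller delivers export-cleared goods to the carrier; the buyer bears costs from that point.
Seller's account: goods 8854.74 + inland to port 1363.85 + export clearance 181.71 = 10400.30
Buyer's account: origin terminal 838.12 + freight 5031.75 + destination terminal 636.83 + brokerage 351.79 + duty 7630.84 + delivery 1062.35 = 15551.68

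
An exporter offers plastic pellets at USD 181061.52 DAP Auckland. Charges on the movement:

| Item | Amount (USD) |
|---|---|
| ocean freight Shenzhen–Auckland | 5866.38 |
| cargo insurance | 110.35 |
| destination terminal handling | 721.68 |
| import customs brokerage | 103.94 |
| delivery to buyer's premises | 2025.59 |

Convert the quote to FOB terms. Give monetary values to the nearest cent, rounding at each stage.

Not relevant to the conversion: brokerage — on the buyer under both terms; not part of either seller's price.
From DAP to FOB, the seller no longer bears: freight, insurance, destination terminal, delivery.
FOB price = 181061.52 − 5866.38 − 110.35 − 721.68 − 2025.59 = 172337.52

FOB price: USD 172337.52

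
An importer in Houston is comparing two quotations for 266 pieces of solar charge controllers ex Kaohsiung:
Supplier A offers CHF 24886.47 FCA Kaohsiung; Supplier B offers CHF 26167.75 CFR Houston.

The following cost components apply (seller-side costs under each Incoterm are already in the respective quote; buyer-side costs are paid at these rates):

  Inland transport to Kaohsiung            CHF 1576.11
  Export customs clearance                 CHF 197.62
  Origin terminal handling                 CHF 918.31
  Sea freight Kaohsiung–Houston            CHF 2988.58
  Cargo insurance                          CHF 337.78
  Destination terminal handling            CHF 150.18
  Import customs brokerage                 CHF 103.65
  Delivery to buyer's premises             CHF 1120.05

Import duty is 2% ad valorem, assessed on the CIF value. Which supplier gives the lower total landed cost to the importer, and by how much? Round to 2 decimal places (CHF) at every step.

Supplier B is cheaper by CHF 2678.12

Supplier A (FCA):
CIF value = FCA price + origin terminal + freight + insurance = 24886.47 + 918.31 + 2988.58 + 337.78 = 29131.14
Import duty = 29131.14 × 2% = 582.62
Buyer bears (A): 918.31 + 2988.58 + 337.78 + 150.18 + 103.65 + 1120.05 = 5618.55
Landed cost (A) = invoice 24886.47 + 5618.55 + duty 582.62 = 31087.64
Supplier B (CFR):
CIF value = CFR price + insurance = 26167.75 + 337.78 = 26505.53
Import duty = 26505.53 × 2% = 530.11
Buyer bears (B): 337.78 + 150.18 + 103.65 + 1120.05 = 1711.66
Landed cost (B) = invoice 26167.75 + 1711.66 + duty 530.11 = 28409.52
Difference = |31087.64 − 28409.52| = 2678.12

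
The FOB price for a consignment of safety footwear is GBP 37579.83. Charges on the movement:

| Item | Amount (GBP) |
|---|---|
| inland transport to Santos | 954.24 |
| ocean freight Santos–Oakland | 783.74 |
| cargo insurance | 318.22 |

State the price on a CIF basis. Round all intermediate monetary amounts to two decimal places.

CIF price: GBP 38681.79

Not relevant to the conversion: inland to port — on the seller under both FOB and CIF; already in the FOB price and stays in the CIF price.
From FOB to CIF, the seller additionally bears: freight, insurance.
CIF price = 37579.83 + 783.74 + 318.22 = 38681.79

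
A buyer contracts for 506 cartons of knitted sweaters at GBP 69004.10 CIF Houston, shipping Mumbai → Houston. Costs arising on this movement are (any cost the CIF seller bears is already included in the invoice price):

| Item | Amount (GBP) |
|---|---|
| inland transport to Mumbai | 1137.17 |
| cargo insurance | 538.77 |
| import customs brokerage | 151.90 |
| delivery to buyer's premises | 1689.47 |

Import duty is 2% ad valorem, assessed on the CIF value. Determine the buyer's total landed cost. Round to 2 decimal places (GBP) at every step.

CIF: the seller pays costs through ocean freight and marine insurance to the destination port.
Already in the invoice (seller's account under CIF): inland to port, insurance — exclude.
The CIF price already equals the CIF value: 69004.10
Import duty = 69004.10 × 2% = 1380.08
Buyer bears: brokerage 151.90 + delivery 1689.47 + duty 1380.08 = 3221.45
Landed cost = invoice 69004.10 + 3221.45 = 72225.55

Total landed cost: GBP 72225.55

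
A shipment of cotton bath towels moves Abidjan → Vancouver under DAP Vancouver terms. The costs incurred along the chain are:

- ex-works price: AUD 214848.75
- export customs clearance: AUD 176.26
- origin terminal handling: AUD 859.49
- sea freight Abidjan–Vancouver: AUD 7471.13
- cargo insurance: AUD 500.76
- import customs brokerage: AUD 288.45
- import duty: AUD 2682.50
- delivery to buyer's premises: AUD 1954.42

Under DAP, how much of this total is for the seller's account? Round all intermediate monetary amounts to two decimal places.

Seller's account: AUD 225810.81

DAP: the seller bears all costs to the named destination except import duty and clearance.
Seller's account: goods 214848.75 + export clearance 176.26 + origin terminal 859.49 + freight 7471.13 + insurance 500.76 + delivery 1954.42 = 225810.81
Buyer's account: brokerage 288.45 + duty 2682.50 = 2970.95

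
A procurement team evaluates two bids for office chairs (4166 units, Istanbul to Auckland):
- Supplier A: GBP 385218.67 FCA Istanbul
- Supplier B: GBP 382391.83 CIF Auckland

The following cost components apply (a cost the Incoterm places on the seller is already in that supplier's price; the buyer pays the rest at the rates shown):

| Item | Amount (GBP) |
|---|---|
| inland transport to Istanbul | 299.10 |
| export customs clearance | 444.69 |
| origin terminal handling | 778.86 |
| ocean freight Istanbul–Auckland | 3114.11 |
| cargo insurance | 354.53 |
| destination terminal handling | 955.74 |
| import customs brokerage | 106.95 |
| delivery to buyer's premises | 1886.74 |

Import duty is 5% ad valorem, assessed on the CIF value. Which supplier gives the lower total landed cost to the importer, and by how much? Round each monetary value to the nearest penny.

Supplier B is cheaper by GBP 7428.06

Supplier A (FCA):
CIF value = FCA price + origin terminal + freight + insurance = 385218.67 + 778.86 + 3114.11 + 354.53 = 389466.17
Import duty = 389466.17 × 5% = 19473.31
Buyer bears (A): 778.86 + 3114.11 + 354.53 + 955.74 + 106.95 + 1886.74 = 7196.93
Landed cost (A) = invoice 385218.67 + 7196.93 + duty 19473.31 = 411888.91
Supplier B (CIF):
The CIF price already equals the CIF value: 382391.83
Import duty = 382391.83 × 5% = 19119.59
Buyer bears (B): 955.74 + 106.95 + 1886.74 = 2949.43
Landed cost (B) = invoice 382391.83 + 2949.43 + duty 19119.59 = 404460.85
Difference = |411888.91 − 404460.85| = 7428.06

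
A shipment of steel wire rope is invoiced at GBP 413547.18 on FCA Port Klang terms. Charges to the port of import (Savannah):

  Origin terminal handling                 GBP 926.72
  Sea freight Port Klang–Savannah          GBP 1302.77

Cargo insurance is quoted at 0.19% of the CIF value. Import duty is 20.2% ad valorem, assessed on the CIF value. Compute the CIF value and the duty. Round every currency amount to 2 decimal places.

CIF value: GBP 416568.15; import duty: GBP 84146.77

Let C be the CIF value. C = FCA price + pre-shipment costs + freight + 0.19% × C
C − 0.19% × C = 413547.18 + 926.72 + 1302.77
0.9981 × C = 415776.67
C = 415776.67 / 0.9981 = 416568.15
Insurance premium = 0.19% × 416568.15 = 791.48
Import duty = 416568.15 × 20.2% = 84146.77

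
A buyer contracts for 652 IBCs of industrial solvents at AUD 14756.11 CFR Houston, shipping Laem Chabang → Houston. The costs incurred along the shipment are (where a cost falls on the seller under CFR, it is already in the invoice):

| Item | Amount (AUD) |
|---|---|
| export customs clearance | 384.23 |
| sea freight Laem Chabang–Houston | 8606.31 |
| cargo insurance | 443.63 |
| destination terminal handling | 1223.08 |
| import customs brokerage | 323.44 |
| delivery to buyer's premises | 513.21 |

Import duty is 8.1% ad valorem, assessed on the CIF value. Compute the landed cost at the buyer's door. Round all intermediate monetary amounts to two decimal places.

CFR: the seller pays costs through ocean freight to the destination port, but not insurance.
Already in the invoice (seller's account under CFR): export clearance, freight — exclude.
CIF value = CFR price + insurance = 14756.11 + 443.63 = 15199.74
Import duty = 15199.74 × 8.1% = 1231.18
Buyer bears: insurance 443.63 + destination terminal 1223.08 + brokerage 323.44 + delivery 513.21 + duty 1231.18 = 3734.54
Landed cost = invoice 14756.11 + 3734.54 = 18490.65

Total landed cost: AUD 18490.65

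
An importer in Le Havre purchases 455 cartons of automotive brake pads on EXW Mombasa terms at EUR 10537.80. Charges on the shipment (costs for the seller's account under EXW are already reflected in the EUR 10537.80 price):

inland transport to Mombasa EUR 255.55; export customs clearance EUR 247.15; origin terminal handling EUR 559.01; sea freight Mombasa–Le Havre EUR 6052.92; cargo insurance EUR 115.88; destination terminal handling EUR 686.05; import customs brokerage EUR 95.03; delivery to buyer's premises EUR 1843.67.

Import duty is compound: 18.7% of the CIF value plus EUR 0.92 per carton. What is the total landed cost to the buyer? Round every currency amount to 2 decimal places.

EXW: the seller makes goods available at their premises; the buyer bears all onward costs.
CIF value = EXW price + inland to port + export clearance + origin terminal + freight + insurance = 10537.80 + 255.55 + 247.15 + 559.01 + 6052.92 + 115.88 = 17768.31
Ad valorem component: 17768.31 × 18.7% = 3322.67
Specific component: 455 × 0.92 = 418.60
Import duty = 3322.67 + 418.60 = 3741.27
Buyer bears: inland to port 255.55 + export clearance 247.15 + origin terminal 559.01 + freight 6052.92 + insurance 115.88 + destination terminal 686.05 + brokerage 95.03 + delivery 1843.67 + duty 3741.27 = 13596.53
Landed cost = invoice 10537.80 + 13596.53 = 24134.33

Total landed cost: EUR 24134.33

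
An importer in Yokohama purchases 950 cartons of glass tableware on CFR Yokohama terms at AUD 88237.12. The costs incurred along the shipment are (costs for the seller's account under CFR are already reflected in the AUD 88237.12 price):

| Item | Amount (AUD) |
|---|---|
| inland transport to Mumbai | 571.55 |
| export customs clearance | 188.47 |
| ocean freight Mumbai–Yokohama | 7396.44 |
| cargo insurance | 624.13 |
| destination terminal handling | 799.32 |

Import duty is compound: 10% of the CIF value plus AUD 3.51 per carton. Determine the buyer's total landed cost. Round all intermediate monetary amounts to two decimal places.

CFR: the seller pays costs through ocean freight to the destination port, but not insurance.
Already in the invoice (seller's account under CFR): inland to port, export clearance, freight — exclude.
CIF value = CFR price + insurance = 88237.12 + 624.13 = 88861.25
Ad valorem component: 88861.25 × 10% = 8886.13
Specific component: 950 × 3.51 = 3334.50
Import duty = 8886.13 + 3334.50 = 12220.63
Buyer bears: insurance 624.13 + destination terminal 799.32 + duty 12220.63 = 13644.08
Landed cost = invoice 88237.12 + 13644.08 = 101881.20

Total landed cost: AUD 101881.20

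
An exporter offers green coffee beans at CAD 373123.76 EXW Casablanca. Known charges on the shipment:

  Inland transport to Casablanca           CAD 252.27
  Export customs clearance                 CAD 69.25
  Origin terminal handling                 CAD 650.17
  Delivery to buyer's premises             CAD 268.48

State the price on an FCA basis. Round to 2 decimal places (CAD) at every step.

Not relevant to the conversion: origin terminal, delivery — on the buyer under both terms; not part of either seller's price.
From EXW to FCA, the seller additionally bears: inland to port, export clearance.
FCA price = 373123.76 + 252.27 + 69.25 = 373445.28

FCA price: CAD 373445.28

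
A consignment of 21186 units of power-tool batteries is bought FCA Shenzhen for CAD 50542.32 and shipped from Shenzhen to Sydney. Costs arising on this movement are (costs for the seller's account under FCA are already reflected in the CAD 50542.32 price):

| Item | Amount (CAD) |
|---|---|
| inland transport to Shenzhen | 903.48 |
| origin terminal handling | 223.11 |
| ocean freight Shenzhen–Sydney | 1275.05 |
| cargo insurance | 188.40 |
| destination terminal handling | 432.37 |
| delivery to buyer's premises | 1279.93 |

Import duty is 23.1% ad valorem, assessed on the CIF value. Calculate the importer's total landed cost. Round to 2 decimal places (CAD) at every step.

FCA: the seller delivers export-cleared goods to the carrier; the buyer bears costs from that point.
Already in the invoice (seller's account under FCA): inland to port — exclude.
CIF value = FCA price + origin terminal + freight + insurance = 50542.32 + 223.11 + 1275.05 + 188.40 = 52228.88
Import duty = 52228.88 × 23.1% = 12064.87
Buyer bears: origin terminal 223.11 + freight 1275.05 + insurance 188.40 + destination terminal 432.37 + delivery 1279.93 + duty 12064.87 = 15463.73
Landed cost = invoice 50542.32 + 15463.73 = 66006.05

Total landed cost: CAD 66006.05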